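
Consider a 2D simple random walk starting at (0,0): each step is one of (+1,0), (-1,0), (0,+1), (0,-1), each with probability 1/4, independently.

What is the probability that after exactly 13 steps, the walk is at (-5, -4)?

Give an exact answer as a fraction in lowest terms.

Let h be the number of horizontal steps (so 13-h are vertical). To end at (-5,-4) need (h-5)/2 right-steps and ((13-h)-4)/2 up-steps.
Sum over h with 5 ≤ h ≤ 9, h ≡ 1 (mod 2), 13-h ≡ 0 (mod 2):
h=5: C(13,5)·C(5,0)·C(8,2) = 1287·1·28 = 36036
h=7: C(13,7)·C(7,1)·C(6,1) = 1716·7·6 = 72072
h=9: C(13,9)·C(9,2)·C(4,0) = 715·36·1 = 25740
Total favorable: 133848
Total paths: 4^13 = 67108864
P = 133848/67108864 = 16731/8388608

Answer: 16731/8388608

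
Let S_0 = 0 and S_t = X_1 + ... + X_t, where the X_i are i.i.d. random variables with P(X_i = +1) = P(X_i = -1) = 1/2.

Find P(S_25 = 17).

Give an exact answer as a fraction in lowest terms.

To reach position 17 after 25 steps: need 21 steps of +1 and 4 of -1.
Favorable paths: C(25,21) = 12650
Total paths: 2^25 = 33554432
P = 12650/33554432 = 6325/16777216

Answer: 6325/16777216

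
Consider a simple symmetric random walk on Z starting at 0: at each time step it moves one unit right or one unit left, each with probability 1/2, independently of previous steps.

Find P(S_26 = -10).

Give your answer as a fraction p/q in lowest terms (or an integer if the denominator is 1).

To reach position -10 after 26 steps: need 8 steps of +1 and 18 of -1.
Favorable paths: C(26,8) = 1562275
Total paths: 2^26 = 67108864
P = 1562275/67108864 = 1562275/67108864

Answer: 1562275/67108864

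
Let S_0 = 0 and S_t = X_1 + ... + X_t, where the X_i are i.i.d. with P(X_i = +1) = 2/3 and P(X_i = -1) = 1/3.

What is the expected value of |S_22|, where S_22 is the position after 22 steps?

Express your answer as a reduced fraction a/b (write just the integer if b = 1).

S_22 takes values m ≡ 0 (mod 2) with |m| ≤ 22; P(S_22=m) = C(22,(22+m)/2) · (2/3)^((22+m)/2) · (1/3)^((22-m)/2).
Distribution: P(S=-22)=1/31381059609, P(S=-20)=44/31381059609, P(S=-18)=308/10460353203, P(S=-16)=12320/31381059609, P(S=-14)=117040/31381059609, P(S=-12)=93632/3486784401, P(S=-10)=1591744/10460353203, P(S=-8)=7276544/10460353203, P(S=-6)=9095680/3486784401, P(S=-4)=254679040/31381059609, P(S=-2)=662165504/31381059609, P(S=0)=481574912/10460353203, P(S=2)=2648662016/31381059609, P(S=4)=4074864640/31381059609, P(S=6)=582123520/3486784401, P(S=8)=1862795264/10460353203, P(S=10)=1629945856/10460353203, P(S=12)=383516672/3486784401, P(S=14)=1917583360/31381059609, P(S=16)=807403520/31381059609, P(S=18)=80740352/10460353203, P(S=20)=46137344/31381059609, P(S=22)=4194304/31381059609
E[|S_22|] = Σ_m |m|·P(S_22=m) = 236264907934/31381059609

Answer: 236264907934/31381059609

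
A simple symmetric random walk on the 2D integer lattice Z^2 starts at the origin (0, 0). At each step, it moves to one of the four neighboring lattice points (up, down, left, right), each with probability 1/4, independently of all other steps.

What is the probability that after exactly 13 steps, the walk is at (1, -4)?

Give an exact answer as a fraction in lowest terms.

Let h be the number of horizontal steps (so 13-h are vertical). To end at (1,-4) need (h+1)/2 right-steps and ((13-h)-4)/2 up-steps.
Sum over h with 1 ≤ h ≤ 9, h ≡ 1 (mod 2), 13-h ≡ 0 (mod 2):
h=1: C(13,1)·C(1,1)·C(12,4) = 13·1·495 = 6435
h=3: C(13,3)·C(3,2)·C(10,3) = 286·3·120 = 102960
h=5: C(13,5)·C(5,3)·C(8,2) = 1287·10·28 = 360360
h=7: C(13,7)·C(7,4)·C(6,1) = 1716·35·6 = 360360
h=9: C(13,9)·C(9,5)·C(4,0) = 715·126·1 = 90090
Total favorable: 920205
Total paths: 4^13 = 67108864
P = 920205/67108864 = 920205/67108864

Answer: 920205/67108864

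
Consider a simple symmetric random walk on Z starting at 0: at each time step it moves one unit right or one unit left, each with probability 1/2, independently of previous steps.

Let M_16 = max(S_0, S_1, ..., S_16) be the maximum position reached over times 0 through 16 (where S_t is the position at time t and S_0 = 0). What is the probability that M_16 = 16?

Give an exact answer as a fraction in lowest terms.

Answer: 1/65536

Derivation:
Let M_16 = max(S_0,...,S_16). Use the reflection principle: for j ≥ 1, #{paths with M_16 ≥ j} = #{S_16 ≥ j} + #{S_16 ≥ j+1}.
By reflection, #{M_16 ≥ 16} = #{S_16 ≥ 16} + #{S_16 ≥ 17} = 1 + 0 = 1.
#{M_16 ≥ 17} = #{S_16 ≥ 17} + #{S_16 ≥ 18} = 0 + 0 = 0.
#{M_16 = 16} = 1 - 0 = 1.
P(M_16 = 16) = 1/65536 = 1/65536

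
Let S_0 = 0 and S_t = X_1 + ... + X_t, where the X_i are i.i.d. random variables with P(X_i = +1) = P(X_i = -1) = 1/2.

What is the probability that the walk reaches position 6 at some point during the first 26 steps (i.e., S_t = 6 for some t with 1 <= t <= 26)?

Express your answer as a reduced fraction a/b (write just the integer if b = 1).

Answer: 16628809/67108864

Derivation:
Count via complement. Let g(t,s) = #length-t paths at position s with S_1..S_t all ≠ 6.
g(t,s) = g(t-1,s-1) + g(t-1,s+1) for s ≠ 6; g(t,6) = 0.
t=0: g(0,0)=1
t=1: g(1,-1)=1 g(1,1)=1
t=2: g(2,-2)=1 g(2,0)=2 g(2,2)=1
t=3: g(3,-3)=1 g(3,-1)=3 g(3,1)=3 g(3,3)=1
t=4: g(4,-4)=1 g(4,-2)=4 g(4,0)=6 g(4,2)=4 g(4,4)=1
t=5: g(5,-5)=1 g(5,-3)=5 g(5,-1)=10 g(5,1)=10 g(5,3)=5 g(5,5)=1
t=6: g(6,-6)=1 g(6,-4)=6 g(6,-2)=15 g(6,0)=20 g(6,2)=15 g(6,4)=6
t=7: g(7,-7)=1 g(7,-5)=7 g(7,-3)=21 g(7,-1)=35 g(7,1)=35 g(7,3)=21 g(7,5)=6
t=8: g(8,-8)=1 g(8,-6)=8 g(8,-4)=28 g(8,-2)=56 g(8,0)=70 g(8,2)=56 g(8,4)=27
t=9: g(9,-9)=1 g(9,-7)=9 g(9,-5)=36 g(9,-3)=84 g(9,-1)=126 g(9,1)=126 g(9,3)=83 g(9,5)=27
t=10: g(10,-10)=1 g(10,-8)=10 g(10,-6)=45 g(10,-4)=120 g(10,-2)=210 g(10,0)=252 g(10,2)=209 g(10,4)=110
t=11: g(11,-11)=1 g(11,-9)=11 g(11,-7)=55 g(11,-5)=165 g(11,-3)=330 g(11,-1)=462 g(11,1)=461 g(11,3)=319 g(11,5)=110
t=12: g(12,-12)=1 g(12,-10)=12 g(12,-8)=66 g(12,-6)=220 g(12,-4)=495 g(12,-2)=792 g(12,0)=923 g(12,2)=780 g(12,4)=429
t=13: g(13,-13)=1 g(13,-11)=13 g(13,-9)=78 g(13,-7)=286 g(13,-5)=715 g(13,-3)=1287 g(13,-1)=1715 g(13,1)=1703 g(13,3)=1209 g(13,5)=429
t=14: g(14,-14)=1 g(14,-12)=14 g(14,-10)=91 g(14,-8)=364 g(14,-6)=1001 g(14,-4)=2002 g(14,-2)=3002 g(14,0)=3418 g(14,2)=2912 g(14,4)=1638
t=15: g(15,-15)=1 g(15,-13)=15 g(15,-11)=105 g(15,-9)=455 g(15,-7)=1365 g(15,-5)=3003 g(15,-3)=5004 g(15,-1)=6420 g(15,1)=6330 g(15,3)=4550 g(15,5)=1638
t=16: g(16,-16)=1 g(16,-14)=16 g(16,-12)=120 g(16,-10)=560 g(16,-8)=1820 g(16,-6)=4368 g(16,-4)=8007 g(16,-2)=11424 g(16,0)=12750 g(16,2)=10880 g(16,4)=6188
t=17: g(17,-17)=1 g(17,-15)=17 g(17,-13)=136 g(17,-11)=680 g(17,-9)=2380 g(17,-7)=6188 g(17,-5)=12375 g(17,-3)=19431 g(17,-1)=24174 g(17,1)=23630 g(17,3)=17068 g(17,5)=6188
t=18: g(18,-18)=1 g(18,-16)=18 g(18,-14)=153 g(18,-12)=816 g(18,-10)=3060 g(18,-8)=8568 g(18,-6)=18563 g(18,-4)=31806 g(18,-2)=43605 g(18,0)=47804 g(18,2)=40698 g(18,4)=23256
t=19: g(19,-19)=1 g(19,-17)=19 g(19,-15)=171 g(19,-13)=969 g(19,-11)=3876 g(19,-9)=11628 g(19,-7)=27131 g(19,-5)=50369 g(19,-3)=75411 g(19,-1)=91409 g(19,1)=88502 g(19,3)=63954 g(19,5)=23256
t=20: g(20,-20)=1 g(20,-18)=20 g(20,-16)=190 g(20,-14)=1140 g(20,-12)=4845 g(20,-10)=15504 g(20,-8)=38759 g(20,-6)=77500 g(20,-4)=125780 g(20,-2)=166820 g(20,0)=179911 g(20,2)=152456 g(20,4)=87210
t=21: g(21,-21)=1 g(21,-19)=21 g(21,-17)=210 g(21,-15)=1330 g(21,-13)=5985 g(21,-11)=20349 g(21,-9)=54263 g(21,-7)=116259 g(21,-5)=203280 g(21,-3)=292600 g(21,-1)=346731 g(21,1)=332367 g(21,3)=239666 g(21,5)=87210
t=22: g(22,-22)=1 g(22,-20)=22 g(22,-18)=231 g(22,-16)=1540 g(22,-14)=7315 g(22,-12)=26334 g(22,-10)=74612 g(22,-8)=170522 g(22,-6)=319539 g(22,-4)=495880 g(22,-2)=639331 g(22,0)=679098 g(22,2)=572033 g(22,4)=326876
t=23: g(23,-23)=1 g(23,-21)=23 g(23,-19)=253 g(23,-17)=1771 g(23,-15)=8855 g(23,-13)=33649 g(23,-11)=100946 g(23,-9)=245134 g(23,-7)=490061 g(23,-5)=815419 g(23,-3)=1135211 g(23,-1)=1318429 g(23,1)=1251131 g(23,3)=898909 g(23,5)=326876
t=24: g(24,-24)=1 g(24,-22)=24 g(24,-20)=276 g(24,-18)=2024 g(24,-16)=10626 g(24,-14)=42504 g(24,-12)=134595 g(24,-10)=346080 g(24,-8)=735195 g(24,-6)=1305480 g(24,-4)=1950630 g(24,-2)=2453640 g(24,0)=2569560 g(24,2)=2150040 g(24,4)=1225785
t=25: g(25,-25)=1 g(25,-23)=25 g(25,-21)=300 g(25,-19)=2300 g(25,-17)=12650 g(25,-15)=53130 g(25,-13)=177099 g(25,-11)=480675 g(25,-9)=1081275 g(25,-7)=2040675 g(25,-5)=3256110 g(25,-3)=4404270 g(25,-1)=5023200 g(25,1)=4719600 g(25,3)=3375825 g(25,5)=1225785
t=26: g(26,-26)=1 g(26,-24)=26 g(26,-22)=325 g(26,-20)=2600 g(26,-18)=14950 g(26,-16)=65780 g(26,-14)=230229 g(26,-12)=657774 g(26,-10)=1561950 g(26,-8)=3121950 g(26,-6)=5296785 g(26,-4)=7660380 g(26,-2)=9427470 g(26,0)=9742800 g(26,2)=8095425 g(26,4)=4601610
Paths never hitting 6: Σ_s g(26,s) = 50480055
Paths hitting 6: 2^26 - 50480055 = 16628809
P = 16628809/67108864 = 16628809/67108864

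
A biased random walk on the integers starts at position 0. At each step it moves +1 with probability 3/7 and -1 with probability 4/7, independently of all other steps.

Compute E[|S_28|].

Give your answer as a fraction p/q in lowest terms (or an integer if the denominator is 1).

S_28 takes values m ≡ 0 (mod 2) with |m| ≤ 28; P(S_28=m) = C(28,(28+m)/2) · (3/7)^((28+m)/2) · (4/7)^((28-m)/2).
Distribution: P(S=-28)=72057594037927936/459986536544739960976801, P(S=-26)=216172782113783808/65712362363534280139543, P(S=-24)=2188749418902061056/65712362363534280139543, P(S=-22)=14226871222863396864/65712362363534280139543, P(S=-20)=66688458857172172800/65712362363534280139543, P(S=-18)=240078451885819822080/65712362363534280139543, P(S=-16)=690225549171731988480/65712362363534280139543, P(S=-14)=11388721561333577809920/459986536544739960976801, P(S=-12)=3203077939125068759040/65712362363534280139543, P(S=-10)=5338463231875114598400/65712362363534280139543, P(S=-8)=7607310105422038302720/65712362363534280139543, P(S=-6)=9336244220290683371520/65712362363534280139543, P(S=-4)=9919759484058851082240/65712362363534280139543, P(S=-2)=9156701062208170229760/65712362363534280139543, P(S=0)=51506443474920957542400/459986536544739960976801, P(S=2)=5150644347492095754240/65712362363534280139543, P(S=4)=3138673899252995850240/65712362363534280139543, P(S=6)=1661650887839821332480/65712362363534280139543, P(S=8)=761589990259918110720/65712362363534280139543, P(S=10)=300627627734178201600/65712362363534280139543, P(S=12)=101461824360285143040/65712362363534280139543, P(S=14)=202923648720570286080/459986536544739960976801, P(S=16)=6917851660928532480/65712362363534280139543, P(S=18)=1353492716268625920/65712362363534280139543, P(S=20)=211483236916972800/65712362363534280139543, P(S=22)=25377988430036736/65712362363534280139543, P(S=24)=2196172075676256/65712362363534280139543, P(S=26)=122009559759792/65712362363534280139543, P(S=28)=22876792454961/459986536544739960976801
E[|S_28|] = Σ_m |m|·P(S_28=m) = 350225784366252768457636/65712362363534280139543

Answer: 350225784366252768457636/65712362363534280139543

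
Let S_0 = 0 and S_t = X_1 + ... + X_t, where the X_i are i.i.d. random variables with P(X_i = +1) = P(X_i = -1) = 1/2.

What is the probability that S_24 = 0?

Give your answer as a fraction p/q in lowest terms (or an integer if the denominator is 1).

To return to 0 after 24 steps: need exactly 12 steps of +1 and 12 of -1.
Favorable paths: C(24,12) = 2704156
Total paths: 2^24 = 16777216
P = 2704156/16777216 = 676039/4194304

Answer: 676039/4194304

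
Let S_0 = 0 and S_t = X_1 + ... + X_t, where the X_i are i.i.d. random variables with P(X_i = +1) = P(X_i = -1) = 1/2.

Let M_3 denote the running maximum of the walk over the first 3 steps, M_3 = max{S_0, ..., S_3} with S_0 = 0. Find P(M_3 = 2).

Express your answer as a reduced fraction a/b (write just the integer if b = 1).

Let M_3 = max(S_0,...,S_3). Use the reflection principle: for j ≥ 1, #{paths with M_3 ≥ j} = #{S_3 ≥ j} + #{S_3 ≥ j+1}.
By reflection, #{M_3 ≥ 2} = #{S_3 ≥ 2} + #{S_3 ≥ 3} = 1 + 1 = 2.
#{M_3 ≥ 3} = #{S_3 ≥ 3} + #{S_3 ≥ 4} = 1 + 0 = 1.
#{M_3 = 2} = 2 - 1 = 1.
P(M_3 = 2) = 1/8 = 1/8

Answer: 1/8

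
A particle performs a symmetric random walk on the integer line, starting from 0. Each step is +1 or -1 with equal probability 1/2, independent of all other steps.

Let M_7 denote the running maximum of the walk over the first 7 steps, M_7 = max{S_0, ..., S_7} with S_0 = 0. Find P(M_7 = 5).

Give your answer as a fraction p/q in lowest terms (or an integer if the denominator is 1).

Answer: 7/128

Derivation:
Let M_7 = max(S_0,...,S_7). Use the reflection principle: for j ≥ 1, #{paths with M_7 ≥ j} = #{S_7 ≥ j} + #{S_7 ≥ j+1}.
By reflection, #{M_7 ≥ 5} = #{S_7 ≥ 5} + #{S_7 ≥ 6} = 8 + 1 = 9.
#{M_7 ≥ 6} = #{S_7 ≥ 6} + #{S_7 ≥ 7} = 1 + 1 = 2.
#{M_7 = 5} = 9 - 2 = 7.
P(M_7 = 5) = 7/128 = 7/128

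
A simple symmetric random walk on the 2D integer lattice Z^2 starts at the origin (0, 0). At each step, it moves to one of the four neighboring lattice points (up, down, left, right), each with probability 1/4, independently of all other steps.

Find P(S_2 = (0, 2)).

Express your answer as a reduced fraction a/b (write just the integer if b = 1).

Answer: 1/16

Derivation:
Let h be the number of horizontal steps (so 2-h are vertical). To end at (0,2) need (h+0)/2 right-steps and ((2-h)+2)/2 up-steps.
Sum over h with 0 ≤ h ≤ 0, h ≡ 0 (mod 2), 2-h ≡ 0 (mod 2):
h=0: C(2,0)·C(0,0)·C(2,2) = 1·1·1 = 1
Total favorable: 1
Total paths: 4^2 = 16
P = 1/16 = 1/16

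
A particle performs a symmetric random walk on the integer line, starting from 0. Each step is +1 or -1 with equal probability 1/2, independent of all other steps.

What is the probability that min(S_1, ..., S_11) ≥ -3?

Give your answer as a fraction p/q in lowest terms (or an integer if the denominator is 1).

Answer: 99/128

Derivation:
Let f(t,s) = #length-t paths at position s with S_1..S_t all ≥ -3.
f(t,s) = f(t-1,s-1) + f(t-1,s+1) for s ≥ -3; f(t,s) = 0 for s < -3.
t=0: f(0,0)=1
t=1: f(1,-1)=1 f(1,1)=1
t=2: f(2,-2)=1 f(2,0)=2 f(2,2)=1
t=3: f(3,-3)=1 f(3,-1)=3 f(3,1)=3 f(3,3)=1
t=4: f(4,-2)=4 f(4,0)=6 f(4,2)=4 f(4,4)=1
t=5: f(5,-3)=4 f(5,-1)=10 f(5,1)=10 f(5,3)=5 f(5,5)=1
t=6: f(6,-2)=14 f(6,0)=20 f(6,2)=15 f(6,4)=6 f(6,6)=1
t=7: f(7,-3)=14 f(7,-1)=34 f(7,1)=35 f(7,3)=21 f(7,5)=7 f(7,7)=1
t=8: f(8,-2)=48 f(8,0)=69 f(8,2)=56 f(8,4)=28 f(8,6)=8 f(8,8)=1
t=9: f(9,-3)=48 f(9,-1)=117 f(9,1)=125 f(9,3)=84 f(9,5)=36 f(9,7)=9 f(9,9)=1
t=10: f(10,-2)=165 f(10,0)=242 f(10,2)=209 f(10,4)=120 f(10,6)=45 f(10,8)=10 f(10,10)=1
t=11: f(11,-3)=165 f(11,-1)=407 f(11,1)=451 f(11,3)=329 f(11,5)=165 f(11,7)=55 f(11,9)=11 f(11,11)=1
Σ_s f(11,s) = 1584
P = 1584/2048 = 99/128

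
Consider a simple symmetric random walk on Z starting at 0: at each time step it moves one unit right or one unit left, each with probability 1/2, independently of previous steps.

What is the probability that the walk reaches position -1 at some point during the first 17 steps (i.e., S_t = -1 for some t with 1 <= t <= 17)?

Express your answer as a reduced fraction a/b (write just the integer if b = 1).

Answer: 53381/65536

Derivation:
Count via complement. Let g(t,s) = #length-t paths at position s with S_1..S_t all ≠ -1.
g(t,s) = g(t-1,s-1) + g(t-1,s+1) for s ≠ -1; g(t,-1) = 0.
t=0: g(0,0)=1
t=1: g(1,1)=1
t=2: g(2,0)=1 g(2,2)=1
t=3: g(3,1)=2 g(3,3)=1
t=4: g(4,0)=2 g(4,2)=3 g(4,4)=1
t=5: g(5,1)=5 g(5,3)=4 g(5,5)=1
t=6: g(6,0)=5 g(6,2)=9 g(6,4)=5 g(6,6)=1
t=7: g(7,1)=14 g(7,3)=14 g(7,5)=6 g(7,7)=1
t=8: g(8,0)=14 g(8,2)=28 g(8,4)=20 g(8,6)=7 g(8,8)=1
t=9: g(9,1)=42 g(9,3)=48 g(9,5)=27 g(9,7)=8 g(9,9)=1
t=10: g(10,0)=42 g(10,2)=90 g(10,4)=75 g(10,6)=35 g(10,8)=9 g(10,10)=1
t=11: g(11,1)=132 g(11,3)=165 g(11,5)=110 g(11,7)=44 g(11,9)=10 g(11,11)=1
t=12: g(12,0)=132 g(12,2)=297 g(12,4)=275 g(12,6)=154 g(12,8)=54 g(12,10)=11 g(12,12)=1
t=13: g(13,1)=429 g(13,3)=572 g(13,5)=429 g(13,7)=208 g(13,9)=65 g(13,11)=12 g(13,13)=1
t=14: g(14,0)=429 g(14,2)=1001 g(14,4)=1001 g(14,6)=637 g(14,8)=273 g(14,10)=77 g(14,12)=13 g(14,14)=1
t=15: g(15,1)=1430 g(15,3)=2002 g(15,5)=1638 g(15,7)=910 g(15,9)=350 g(15,11)=90 g(15,13)=14 g(15,15)=1
t=16: g(16,0)=1430 g(16,2)=3432 g(16,4)=3640 g(16,6)=2548 g(16,8)=1260 g(16,10)=440 g(16,12)=104 g(16,14)=15 g(16,16)=1
t=17: g(17,1)=4862 g(17,3)=7072 g(17,5)=6188 g(17,7)=3808 g(17,9)=1700 g(17,11)=544 g(17,13)=119 g(17,15)=16 g(17,17)=1
Paths never hitting -1: Σ_s g(17,s) = 24310
Paths hitting -1: 2^17 - 24310 = 106762
P = 106762/131072 = 53381/65536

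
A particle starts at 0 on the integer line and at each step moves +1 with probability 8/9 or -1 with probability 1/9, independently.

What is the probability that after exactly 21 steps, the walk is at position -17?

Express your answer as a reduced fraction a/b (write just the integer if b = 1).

Answer: 4480/36472996377170786403

Derivation:
To reach position -17 after 21 steps: need 2 steps of +1 and 19 steps of -1.
Number of such sequences: C(21,2) = 210
Each has probability (8/9)^2 · (1/9)^19 = 64/109418989131512359209
P = 210 · 64/109418989131512359209 = 4480/36472996377170786403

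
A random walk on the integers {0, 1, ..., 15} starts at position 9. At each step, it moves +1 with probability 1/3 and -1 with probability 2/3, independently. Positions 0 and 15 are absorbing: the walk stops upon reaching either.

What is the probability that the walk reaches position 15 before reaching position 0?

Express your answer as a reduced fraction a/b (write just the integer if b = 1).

Biased walk: p = 1/3, q = 2/3, r = q/p = 2
Gambler's ruin: P(hit 15 before 0 | start at 9) = (1 - r^a)/(1 - r^N)
r^9 = 512; r^15 = 32768
P = (1 - 512) / (1 - 32768) = -511 / -32767 = 73/4681

Answer: 73/4681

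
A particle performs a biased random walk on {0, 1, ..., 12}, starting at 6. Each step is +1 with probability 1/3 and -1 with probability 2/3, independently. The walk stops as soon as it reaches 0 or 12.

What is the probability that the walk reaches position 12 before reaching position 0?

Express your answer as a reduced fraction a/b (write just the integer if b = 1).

Biased walk: p = 1/3, q = 2/3, r = q/p = 2
Gambler's ruin: P(hit 12 before 0 | start at 6) = (1 - r^a)/(1 - r^N)
r^6 = 64; r^12 = 4096
P = (1 - 64) / (1 - 4096) = -63 / -4095 = 1/65

Answer: 1/65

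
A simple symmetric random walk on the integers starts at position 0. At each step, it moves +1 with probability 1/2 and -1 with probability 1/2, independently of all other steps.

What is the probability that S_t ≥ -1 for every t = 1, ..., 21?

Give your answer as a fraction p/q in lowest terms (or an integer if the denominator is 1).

Let f(t,s) = #length-t paths at position s with S_1..S_t all ≥ -1.
f(t,s) = f(t-1,s-1) + f(t-1,s+1) for s ≥ -1; f(t,s) = 0 for s < -1.
t=0: f(0,0)=1
t=1: f(1,-1)=1 f(1,1)=1
t=2: f(2,0)=2 f(2,2)=1
t=3: f(3,-1)=2 f(3,1)=3 f(3,3)=1
t=4: f(4,0)=5 f(4,2)=4 f(4,4)=1
t=5: f(5,-1)=5 f(5,1)=9 f(5,3)=5 f(5,5)=1
t=6: f(6,0)=14 f(6,2)=14 f(6,4)=6 f(6,6)=1
t=7: f(7,-1)=14 f(7,1)=28 f(7,3)=20 f(7,5)=7 f(7,7)=1
t=8: f(8,0)=42 f(8,2)=48 f(8,4)=27 f(8,6)=8 f(8,8)=1
t=9: f(9,-1)=42 f(9,1)=90 f(9,3)=75 f(9,5)=35 f(9,7)=9 f(9,9)=1
t=10: f(10,0)=132 f(10,2)=165 f(10,4)=110 f(10,6)=44 f(10,8)=10 f(10,10)=1
t=11: f(11,-1)=132 f(11,1)=297 f(11,3)=275 f(11,5)=154 f(11,7)=54 f(11,9)=11 f(11,11)=1
t=12: f(12,0)=429 f(12,2)=572 f(12,4)=429 f(12,6)=208 f(12,8)=65 f(12,10)=12 f(12,12)=1
t=13: f(13,-1)=429 f(13,1)=1001 f(13,3)=1001 f(13,5)=637 f(13,7)=273 f(13,9)=77 f(13,11)=13 f(13,13)=1
t=14: f(14,0)=1430 f(14,2)=2002 f(14,4)=1638 f(14,6)=910 f(14,8)=350 f(14,10)=90 f(14,12)=14 f(14,14)=1
t=15: f(15,-1)=1430 f(15,1)=3432 f(15,3)=3640 f(15,5)=2548 f(15,7)=1260 f(15,9)=440 f(15,11)=104 f(15,13)=15 f(15,15)=1
t=16: f(16,0)=4862 f(16,2)=7072 f(16,4)=6188 f(16,6)=3808 f(16,8)=1700 f(16,10)=544 f(16,12)=119 f(16,14)=16 f(16,16)=1
t=17: f(17,-1)=4862 f(17,1)=11934 f(17,3)=13260 f(17,5)=9996 f(17,7)=5508 f(17,9)=2244 f(17,11)=663 f(17,13)=135 f(17,15)=17 f(17,17)=1
t=18: f(18,0)=16796 f(18,2)=25194 f(18,4)=23256 f(18,6)=15504 f(18,8)=7752 f(18,10)=2907 f(18,12)=798 f(18,14)=152 f(18,16)=18 f(18,18)=1
t=19: f(19,-1)=16796 f(19,1)=41990 f(19,3)=48450 f(19,5)=38760 f(19,7)=23256 f(19,9)=10659 f(19,11)=3705 f(19,13)=950 f(19,15)=170 f(19,17)=19 f(19,19)=1
t=20: f(20,0)=58786 f(20,2)=90440 f(20,4)=87210 f(20,6)=62016 f(20,8)=33915 f(20,10)=14364 f(20,12)=4655 f(20,14)=1120 f(20,16)=189 f(20,18)=20 f(20,20)=1
t=21: f(21,-1)=58786 f(21,1)=149226 f(21,3)=177650 f(21,5)=149226 f(21,7)=95931 f(21,9)=48279 f(21,11)=19019 f(21,13)=5775 f(21,15)=1309 f(21,17)=209 f(21,19)=21 f(21,21)=1
Σ_s f(21,s) = 705432
P = 705432/2097152 = 88179/262144

Answer: 88179/262144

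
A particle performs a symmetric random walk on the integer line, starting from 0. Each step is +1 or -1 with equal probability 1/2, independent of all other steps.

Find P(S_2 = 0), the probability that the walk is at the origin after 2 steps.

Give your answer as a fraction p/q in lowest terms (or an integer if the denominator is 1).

To return to 0 after 2 steps: need exactly 1 step of +1 and 1 of -1.
Favorable paths: C(2,1) = 2
Total paths: 2^2 = 4
P = 2/4 = 1/2

Answer: 1/2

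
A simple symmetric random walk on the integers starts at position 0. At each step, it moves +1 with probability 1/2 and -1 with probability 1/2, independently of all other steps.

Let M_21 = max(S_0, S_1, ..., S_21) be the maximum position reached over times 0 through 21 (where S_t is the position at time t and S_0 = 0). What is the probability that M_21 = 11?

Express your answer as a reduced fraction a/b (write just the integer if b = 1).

Answer: 20349/2097152

Derivation:
Let M_21 = max(S_0,...,S_21). Use the reflection principle: for j ≥ 1, #{paths with M_21 ≥ j} = #{S_21 ≥ j} + #{S_21 ≥ j+1}.
By reflection, #{M_21 ≥ 11} = #{S_21 ≥ 11} + #{S_21 ≥ 12} = 27896 + 7547 = 35443.
#{M_21 ≥ 12} = #{S_21 ≥ 12} + #{S_21 ≥ 13} = 7547 + 7547 = 15094.
#{M_21 = 11} = 35443 - 15094 = 20349.
P(M_21 = 11) = 20349/2097152 = 20349/2097152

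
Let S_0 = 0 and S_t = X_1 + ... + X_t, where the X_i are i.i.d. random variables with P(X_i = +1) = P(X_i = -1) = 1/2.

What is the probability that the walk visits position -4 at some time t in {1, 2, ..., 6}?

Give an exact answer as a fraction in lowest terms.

Answer: 1/8

Derivation:
Count via complement. Let g(t,s) = #length-t paths at position s with S_1..S_t all ≠ -4.
g(t,s) = g(t-1,s-1) + g(t-1,s+1) for s ≠ -4; g(t,-4) = 0.
t=0: g(0,0)=1
t=1: g(1,-1)=1 g(1,1)=1
t=2: g(2,-2)=1 g(2,0)=2 g(2,2)=1
t=3: g(3,-3)=1 g(3,-1)=3 g(3,1)=3 g(3,3)=1
t=4: g(4,-2)=4 g(4,0)=6 g(4,2)=4 g(4,4)=1
t=5: g(5,-3)=4 g(5,-1)=10 g(5,1)=10 g(5,3)=5 g(5,5)=1
t=6: g(6,-2)=14 g(6,0)=20 g(6,2)=15 g(6,4)=6 g(6,6)=1
Paths never hitting -4: Σ_s g(6,s) = 56
Paths hitting -4: 2^6 - 56 = 8
P = 8/64 = 1/8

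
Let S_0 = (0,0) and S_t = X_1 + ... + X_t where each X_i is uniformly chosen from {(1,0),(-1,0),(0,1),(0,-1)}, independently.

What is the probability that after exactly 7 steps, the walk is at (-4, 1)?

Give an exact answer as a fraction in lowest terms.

Answer: 147/16384

Derivation:
Let h be the number of horizontal steps (so 7-h are vertical). To end at (-4,1) need (h-4)/2 right-steps and ((7-h)+1)/2 up-steps.
Sum over h with 4 ≤ h ≤ 6, h ≡ 0 (mod 2), 7-h ≡ 1 (mod 2):
h=4: C(7,4)·C(4,0)·C(3,2) = 35·1·3 = 105
h=6: C(7,6)·C(6,1)·C(1,1) = 7·6·1 = 42
Total favorable: 147
Total paths: 4^7 = 16384
P = 147/16384 = 147/16384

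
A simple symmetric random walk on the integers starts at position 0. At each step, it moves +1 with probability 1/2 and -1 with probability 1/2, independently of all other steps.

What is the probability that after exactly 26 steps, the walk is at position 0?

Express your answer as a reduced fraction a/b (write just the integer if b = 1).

Answer: 1300075/8388608

Derivation:
To return to 0 after 26 steps: need exactly 13 steps of +1 and 13 of -1.
Favorable paths: C(26,13) = 10400600
Total paths: 2^26 = 67108864
P = 10400600/67108864 = 1300075/8388608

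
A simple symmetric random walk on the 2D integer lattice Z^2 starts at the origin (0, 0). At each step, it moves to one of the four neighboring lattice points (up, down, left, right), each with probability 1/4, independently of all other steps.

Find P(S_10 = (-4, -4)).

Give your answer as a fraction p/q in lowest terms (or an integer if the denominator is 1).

Answer: 315/131072

Derivation:
Let h be the number of horizontal steps (so 10-h are vertical). To end at (-4,-4) need (h-4)/2 right-steps and ((10-h)-4)/2 up-steps.
Sum over h with 4 ≤ h ≤ 6, h ≡ 0 (mod 2), 10-h ≡ 0 (mod 2):
h=4: C(10,4)·C(4,0)·C(6,1) = 210·1·6 = 1260
h=6: C(10,6)·C(6,1)·C(4,0) = 210·6·1 = 1260
Total favorable: 2520
Total paths: 4^10 = 1048576
P = 2520/1048576 = 315/131072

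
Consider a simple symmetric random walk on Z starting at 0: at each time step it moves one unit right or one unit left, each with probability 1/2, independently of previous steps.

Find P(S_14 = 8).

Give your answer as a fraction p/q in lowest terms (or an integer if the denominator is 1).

Answer: 91/4096

Derivation:
To reach position 8 after 14 steps: need 11 steps of +1 and 3 of -1.
Favorable paths: C(14,11) = 364
Total paths: 2^14 = 16384
P = 364/16384 = 91/4096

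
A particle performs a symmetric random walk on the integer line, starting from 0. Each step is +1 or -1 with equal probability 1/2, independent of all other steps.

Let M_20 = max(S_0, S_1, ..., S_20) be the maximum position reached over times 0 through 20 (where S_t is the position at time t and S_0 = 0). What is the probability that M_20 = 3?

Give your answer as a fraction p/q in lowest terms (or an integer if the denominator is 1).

Let M_20 = max(S_0,...,S_20). Use the reflection principle: for j ≥ 1, #{paths with M_20 ≥ j} = #{S_20 ≥ j} + #{S_20 ≥ j+1}.
By reflection, #{M_20 ≥ 3} = #{S_20 ≥ 3} + #{S_20 ≥ 4} = 263950 + 263950 = 527900.
#{M_20 ≥ 4} = #{S_20 ≥ 4} + #{S_20 ≥ 5} = 263950 + 137980 = 401930.
#{M_20 = 3} = 527900 - 401930 = 125970.
P(M_20 = 3) = 125970/1048576 = 62985/524288

Answer: 62985/524288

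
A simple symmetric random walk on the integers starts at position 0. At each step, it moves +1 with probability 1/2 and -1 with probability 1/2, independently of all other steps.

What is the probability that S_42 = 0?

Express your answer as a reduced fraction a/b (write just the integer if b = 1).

To return to 0 after 42 steps: need exactly 21 steps of +1 and 21 of -1.
Favorable paths: C(42,21) = 538257874440
Total paths: 2^42 = 4398046511104
P = 538257874440/4398046511104 = 67282234305/549755813888

Answer: 67282234305/549755813888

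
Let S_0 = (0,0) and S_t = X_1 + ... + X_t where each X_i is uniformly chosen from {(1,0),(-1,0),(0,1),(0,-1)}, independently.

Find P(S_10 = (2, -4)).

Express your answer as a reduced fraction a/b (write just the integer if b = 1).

Answer: 4725/524288

Derivation:
Let h be the number of horizontal steps (so 10-h are vertical). To end at (2,-4) need (h+2)/2 right-steps and ((10-h)-4)/2 up-steps.
Sum over h with 2 ≤ h ≤ 6, h ≡ 0 (mod 2), 10-h ≡ 0 (mod 2):
h=2: C(10,2)·C(2,2)·C(8,2) = 45·1·28 = 1260
h=4: C(10,4)·C(4,3)·C(6,1) = 210·4·6 = 5040
h=6: C(10,6)·C(6,4)·C(4,0) = 210·15·1 = 3150
Total favorable: 9450
Total paths: 4^10 = 1048576
P = 9450/1048576 = 4725/524288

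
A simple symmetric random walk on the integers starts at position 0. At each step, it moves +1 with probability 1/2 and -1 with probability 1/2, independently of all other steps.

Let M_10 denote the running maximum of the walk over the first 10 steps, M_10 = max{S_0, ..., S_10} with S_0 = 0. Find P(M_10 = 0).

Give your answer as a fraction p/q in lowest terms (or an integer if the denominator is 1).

Answer: 63/256

Derivation:
Let M_10 = max(S_0,...,S_10). Use the reflection principle: for j ≥ 1, #{paths with M_10 ≥ j} = #{S_10 ≥ j} + #{S_10 ≥ j+1}.
P(M_10 ≥ 0) = 1 since S_0 = 0, so #{M_10 ≥ 0} = 1024.
#{M_10 ≥ 1} = #{S_10 ≥ 1} + #{S_10 ≥ 2} = 386 + 386 = 772.
#{M_10 = 0} = 1024 - 772 = 252.
P(M_10 = 0) = 252/1024 = 63/256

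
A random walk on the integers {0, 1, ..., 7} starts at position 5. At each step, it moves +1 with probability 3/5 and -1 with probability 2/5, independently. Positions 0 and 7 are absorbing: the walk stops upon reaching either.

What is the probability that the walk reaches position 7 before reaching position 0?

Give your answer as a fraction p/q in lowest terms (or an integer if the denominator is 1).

Answer: 1899/2059

Derivation:
Biased walk: p = 3/5, q = 2/5, r = q/p = 2/3
Gambler's ruin: P(hit 7 before 0 | start at 5) = (1 - r^a)/(1 - r^N)
r^5 = 32/243; r^7 = 128/2187
P = (1 - 32/243) / (1 - 128/2187) = 211/243 / 2059/2187 = 1899/2059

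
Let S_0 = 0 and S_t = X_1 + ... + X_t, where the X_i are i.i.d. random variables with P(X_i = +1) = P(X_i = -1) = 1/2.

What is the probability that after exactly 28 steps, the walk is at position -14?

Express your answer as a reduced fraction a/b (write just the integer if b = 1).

Answer: 148005/33554432

Derivation:
To reach position -14 after 28 steps: need 7 steps of +1 and 21 of -1.
Favorable paths: C(28,7) = 1184040
Total paths: 2^28 = 268435456
P = 1184040/268435456 = 148005/33554432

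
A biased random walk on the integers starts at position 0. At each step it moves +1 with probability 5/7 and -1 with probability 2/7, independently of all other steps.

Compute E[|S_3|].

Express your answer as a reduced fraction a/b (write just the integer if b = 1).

Answer: 87/49

Derivation:
S_3 takes values m ≡ 1 (mod 2) with |m| ≤ 3; P(S_3=m) = C(3,(3+m)/2) · (5/7)^((3+m)/2) · (2/7)^((3-m)/2).
Distribution: P(S=-3)=8/343, P(S=-1)=60/343, P(S=1)=150/343, P(S=3)=125/343
E[|S_3|] = Σ_m |m|·P(S_3=m) = 87/49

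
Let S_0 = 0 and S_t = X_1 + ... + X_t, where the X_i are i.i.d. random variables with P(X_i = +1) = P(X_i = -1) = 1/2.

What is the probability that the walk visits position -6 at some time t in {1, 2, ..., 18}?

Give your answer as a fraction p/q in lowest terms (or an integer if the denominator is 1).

Answer: 10949/65536

Derivation:
Count via complement. Let g(t,s) = #length-t paths at position s with S_1..S_t all ≠ -6.
g(t,s) = g(t-1,s-1) + g(t-1,s+1) for s ≠ -6; g(t,-6) = 0.
t=0: g(0,0)=1
t=1: g(1,-1)=1 g(1,1)=1
t=2: g(2,-2)=1 g(2,0)=2 g(2,2)=1
t=3: g(3,-3)=1 g(3,-1)=3 g(3,1)=3 g(3,3)=1
t=4: g(4,-4)=1 g(4,-2)=4 g(4,0)=6 g(4,2)=4 g(4,4)=1
t=5: g(5,-5)=1 g(5,-3)=5 g(5,-1)=10 g(5,1)=10 g(5,3)=5 g(5,5)=1
t=6: g(6,-4)=6 g(6,-2)=15 g(6,0)=20 g(6,2)=15 g(6,4)=6 g(6,6)=1
t=7: g(7,-5)=6 g(7,-3)=21 g(7,-1)=35 g(7,1)=35 g(7,3)=21 g(7,5)=7 g(7,7)=1
t=8: g(8,-4)=27 g(8,-2)=56 g(8,0)=70 g(8,2)=56 g(8,4)=28 g(8,6)=8 g(8,8)=1
t=9: g(9,-5)=27 g(9,-3)=83 g(9,-1)=126 g(9,1)=126 g(9,3)=84 g(9,5)=36 g(9,7)=9 g(9,9)=1
t=10: g(10,-4)=110 g(10,-2)=209 g(10,0)=252 g(10,2)=210 g(10,4)=120 g(10,6)=45 g(10,8)=10 g(10,10)=1
t=11: g(11,-5)=110 g(11,-3)=319 g(11,-1)=461 g(11,1)=462 g(11,3)=330 g(11,5)=165 g(11,7)=55 g(11,9)=11 g(11,11)=1
t=12: g(12,-4)=429 g(12,-2)=780 g(12,0)=923 g(12,2)=792 g(12,4)=495 g(12,6)=220 g(12,8)=66 g(12,10)=12 g(12,12)=1
t=13: g(13,-5)=429 g(13,-3)=1209 g(13,-1)=1703 g(13,1)=1715 g(13,3)=1287 g(13,5)=715 g(13,7)=286 g(13,9)=78 g(13,11)=13 g(13,13)=1
t=14: g(14,-4)=1638 g(14,-2)=2912 g(14,0)=3418 g(14,2)=3002 g(14,4)=2002 g(14,6)=1001 g(14,8)=364 g(14,10)=91 g(14,12)=14 g(14,14)=1
t=15: g(15,-5)=1638 g(15,-3)=4550 g(15,-1)=6330 g(15,1)=6420 g(15,3)=5004 g(15,5)=3003 g(15,7)=1365 g(15,9)=455 g(15,11)=105 g(15,13)=15 g(15,15)=1
t=16: g(16,-4)=6188 g(16,-2)=10880 g(16,0)=12750 g(16,2)=11424 g(16,4)=8007 g(16,6)=4368 g(16,8)=1820 g(16,10)=560 g(16,12)=120 g(16,14)=16 g(16,16)=1
t=17: g(17,-5)=6188 g(17,-3)=17068 g(17,-1)=23630 g(17,1)=24174 g(17,3)=19431 g(17,5)=12375 g(17,7)=6188 g(17,9)=2380 g(17,11)=680 g(17,13)=136 g(17,15)=17 g(17,17)=1
t=18: g(18,-4)=23256 g(18,-2)=40698 g(18,0)=47804 g(18,2)=43605 g(18,4)=31806 g(18,6)=18563 g(18,8)=8568 g(18,10)=3060 g(18,12)=816 g(18,14)=153 g(18,16)=18 g(18,18)=1
Paths never hitting -6: Σ_s g(18,s) = 218348
Paths hitting -6: 2^18 - 218348 = 43796
P = 43796/262144 = 10949/65536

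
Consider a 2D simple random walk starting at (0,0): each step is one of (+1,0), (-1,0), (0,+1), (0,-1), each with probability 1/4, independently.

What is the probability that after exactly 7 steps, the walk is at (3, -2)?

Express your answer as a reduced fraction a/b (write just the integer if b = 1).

Answer: 245/16384

Derivation:
Let h be the number of horizontal steps (so 7-h are vertical). To end at (3,-2) need (h+3)/2 right-steps and ((7-h)-2)/2 up-steps.
Sum over h with 3 ≤ h ≤ 5, h ≡ 1 (mod 2), 7-h ≡ 0 (mod 2):
h=3: C(7,3)·C(3,3)·C(4,1) = 35·1·4 = 140
h=5: C(7,5)·C(5,4)·C(2,0) = 21·5·1 = 105
Total favorable: 245
Total paths: 4^7 = 16384
P = 245/16384 = 245/16384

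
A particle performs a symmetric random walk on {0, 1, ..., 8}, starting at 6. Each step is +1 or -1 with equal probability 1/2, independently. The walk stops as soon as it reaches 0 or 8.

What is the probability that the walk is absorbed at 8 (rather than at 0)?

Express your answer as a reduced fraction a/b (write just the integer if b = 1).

Symmetric walk (p = 1/2): the harmonic-function argument gives P(hit 8 before 0 | start at 6) = a/N.
P = 6/8 = 3/4

Answer: 3/4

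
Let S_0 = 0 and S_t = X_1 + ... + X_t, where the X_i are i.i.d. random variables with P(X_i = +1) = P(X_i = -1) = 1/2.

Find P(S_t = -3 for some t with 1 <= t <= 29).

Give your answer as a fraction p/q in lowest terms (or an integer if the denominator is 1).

Count via complement. Let g(t,s) = #length-t paths at position s with S_1..S_t all ≠ -3.
g(t,s) = g(t-1,s-1) + g(t-1,s+1) for s ≠ -3; g(t,-3) = 0.
t=0: g(0,0)=1
t=1: g(1,-1)=1 g(1,1)=1
t=2: g(2,-2)=1 g(2,0)=2 g(2,2)=1
t=3: g(3,-1)=3 g(3,1)=3 g(3,3)=1
t=4: g(4,-2)=3 g(4,0)=6 g(4,2)=4 g(4,4)=1
t=5: g(5,-1)=9 g(5,1)=10 g(5,3)=5 g(5,5)=1
t=6: g(6,-2)=9 g(6,0)=19 g(6,2)=15 g(6,4)=6 g(6,6)=1
t=7: g(7,-1)=28 g(7,1)=34 g(7,3)=21 g(7,5)=7 g(7,7)=1
t=8: g(8,-2)=28 g(8,0)=62 g(8,2)=55 g(8,4)=28 g(8,6)=8 g(8,8)=1
t=9: g(9,-1)=90 g(9,1)=117 g(9,3)=83 g(9,5)=36 g(9,7)=9 g(9,9)=1
t=10: g(10,-2)=90 g(10,0)=207 g(10,2)=200 g(10,4)=119 g(10,6)=45 g(10,8)=10 g(10,10)=1
t=11: g(11,-1)=297 g(11,1)=407 g(11,3)=319 g(11,5)=164 g(11,7)=55 g(11,9)=11 g(11,11)=1
t=12: g(12,-2)=297 g(12,0)=704 g(12,2)=726 g(12,4)=483 g(12,6)=219 g(12,8)=66 g(12,10)=12 g(12,12)=1
t=13: g(13,-1)=1001 g(13,1)=1430 g(13,3)=1209 g(13,5)=702 g(13,7)=285 g(13,9)=78 g(13,11)=13 g(13,13)=1
t=14: g(14,-2)=1001 g(14,0)=2431 g(14,2)=2639 g(14,4)=1911 g(14,6)=987 g(14,8)=363 g(14,10)=91 g(14,12)=14 g(14,14)=1
t=15: g(15,-1)=3432 g(15,1)=5070 g(15,3)=4550 g(15,5)=2898 g(15,7)=1350 g(15,9)=454 g(15,11)=105 g(15,13)=15 g(15,15)=1
t=16: g(16,-2)=3432 g(16,0)=8502 g(16,2)=9620 g(16,4)=7448 g(16,6)=4248 g(16,8)=1804 g(16,10)=559 g(16,12)=120 g(16,14)=16 g(16,16)=1
t=17: g(17,-1)=11934 g(17,1)=18122 g(17,3)=17068 g(17,5)=11696 g(17,7)=6052 g(17,9)=2363 g(17,11)=679 g(17,13)=136 g(17,15)=17 g(17,17)=1
t=18: g(18,-2)=11934 g(18,0)=30056 g(18,2)=35190 g(18,4)=28764 g(18,6)=17748 g(18,8)=8415 g(18,10)=3042 g(18,12)=815 g(18,14)=153 g(18,16)=18 g(18,18)=1
t=19: g(19,-1)=41990 g(19,1)=65246 g(19,3)=63954 g(19,5)=46512 g(19,7)=26163 g(19,9)=11457 g(19,11)=3857 g(19,13)=968 g(19,15)=171 g(19,17)=19 g(19,19)=1
t=20: g(20,-2)=41990 g(20,0)=107236 g(20,2)=129200 g(20,4)=110466 g(20,6)=72675 g(20,8)=37620 g(20,10)=15314 g(20,12)=4825 g(20,14)=1139 g(20,16)=190 g(20,18)=20 g(20,20)=1
t=21: g(21,-1)=149226 g(21,1)=236436 g(21,3)=239666 g(21,5)=183141 g(21,7)=110295 g(21,9)=52934 g(21,11)=20139 g(21,13)=5964 g(21,15)=1329 g(21,17)=210 g(21,19)=21 g(21,21)=1
t=22: g(22,-2)=149226 g(22,0)=385662 g(22,2)=476102 g(22,4)=422807 g(22,6)=293436 g(22,8)=163229 g(22,10)=73073 g(22,12)=26103 g(22,14)=7293 g(22,16)=1539 g(22,18)=231 g(22,20)=22 g(22,22)=1
t=23: g(23,-1)=534888 g(23,1)=861764 g(23,3)=898909 g(23,5)=716243 g(23,7)=456665 g(23,9)=236302 g(23,11)=99176 g(23,13)=33396 g(23,15)=8832 g(23,17)=1770 g(23,19)=253 g(23,21)=23 g(23,23)=1
t=24: g(24,-2)=534888 g(24,0)=1396652 g(24,2)=1760673 g(24,4)=1615152 g(24,6)=1172908 g(24,8)=692967 g(24,10)=335478 g(24,12)=132572 g(24,14)=42228 g(24,16)=10602 g(24,18)=2023 g(24,20)=276 g(24,22)=24 g(24,24)=1
t=25: g(25,-1)=1931540 g(25,1)=3157325 g(25,3)=3375825 g(25,5)=2788060 g(25,7)=1865875 g(25,9)=1028445 g(25,11)=468050 g(25,13)=174800 g(25,15)=52830 g(25,17)=12625 g(25,19)=2299 g(25,21)=300 g(25,23)=25 g(25,25)=1
t=26: g(26,-2)=1931540 g(26,0)=5088865 g(26,2)=6533150 g(26,4)=6163885 g(26,6)=4653935 g(26,8)=2894320 g(26,10)=1496495 g(26,12)=642850 g(26,14)=227630 g(26,16)=65455 g(26,18)=14924 g(26,20)=2599 g(26,22)=325 g(26,24)=26 g(26,26)=1
t=27: g(27,-1)=7020405 g(27,1)=11622015 g(27,3)=12697035 g(27,5)=10817820 g(27,7)=7548255 g(27,9)=4390815 g(27,11)=2139345 g(27,13)=870480 g(27,15)=293085 g(27,17)=80379 g(27,19)=17523 g(27,21)=2924 g(27,23)=351 g(27,25)=27 g(27,27)=1
t=28: g(28,-2)=7020405 g(28,0)=18642420 g(28,2)=24319050 g(28,4)=23514855 g(28,6)=18366075 g(28,8)=11939070 g(28,10)=6530160 g(28,12)=3009825 g(28,14)=1163565 g(28,16)=373464 g(28,18)=97902 g(28,20)=20447 g(28,22)=3275 g(28,24)=378 g(28,26)=28 g(28,28)=1
t=29: g(29,-1)=25662825 g(29,1)=42961470 g(29,3)=47833905 g(29,5)=41880930 g(29,7)=30305145 g(29,9)=18469230 g(29,11)=9539985 g(29,13)=4173390 g(29,15)=1537029 g(29,17)=471366 g(29,19)=118349 g(29,21)=23722 g(29,23)=3653 g(29,25)=406 g(29,27)=29 g(29,29)=1
Paths never hitting -3: Σ_s g(29,s) = 222981435
Paths hitting -3: 2^29 - 222981435 = 313889477
P = 313889477/536870912 = 313889477/536870912

Answer: 313889477/536870912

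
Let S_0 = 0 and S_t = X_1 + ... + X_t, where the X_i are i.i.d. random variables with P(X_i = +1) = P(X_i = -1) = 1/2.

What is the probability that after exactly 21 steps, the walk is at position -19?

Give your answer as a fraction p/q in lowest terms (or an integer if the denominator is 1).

Answer: 21/2097152

Derivation:
To reach position -19 after 21 steps: need 1 step of +1 and 20 of -1.
Favorable paths: C(21,1) = 21
Total paths: 2^21 = 2097152
P = 21/2097152 = 21/2097152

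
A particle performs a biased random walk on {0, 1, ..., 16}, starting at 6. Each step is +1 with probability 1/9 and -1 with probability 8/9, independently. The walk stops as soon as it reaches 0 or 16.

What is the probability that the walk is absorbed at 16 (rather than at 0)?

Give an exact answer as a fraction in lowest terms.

Biased walk: p = 1/9, q = 8/9, r = q/p = 8
Gambler's ruin: P(hit 16 before 0 | start at 6) = (1 - r^a)/(1 - r^N)
r^6 = 262144; r^16 = 281474976710656
P = (1 - 262144) / (1 - 281474976710656) = -262143 / -281474976710655 = 4161/4467856773185

Answer: 4161/4467856773185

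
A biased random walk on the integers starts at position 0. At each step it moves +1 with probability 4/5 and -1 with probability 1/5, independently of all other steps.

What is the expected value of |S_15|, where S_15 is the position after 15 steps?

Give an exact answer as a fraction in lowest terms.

Answer: 11001130947/1220703125

Derivation:
S_15 takes values m ≡ 1 (mod 2) with |m| ≤ 15; P(S_15=m) = C(15,(15+m)/2) · (4/5)^((15+m)/2) · (1/5)^((15-m)/2).
Distribution: P(S=-15)=1/30517578125, P(S=-13)=12/6103515625, P(S=-11)=336/6103515625, P(S=-9)=5824/6103515625, P(S=-7)=69888/6103515625, P(S=-5)=3075072/30517578125, P(S=-3)=4100096/6103515625, P(S=-1)=21086208/6103515625, P(S=1)=84344832/6103515625, P(S=3)=262406144/6103515625, P(S=5)=3148873728/30517578125, P(S=7)=1145044992/6103515625, P(S=9)=1526726656/6103515625, P(S=11)=1409286144/6103515625, P(S=13)=805306368/6103515625, P(S=15)=1073741824/30517578125
E[|S_15|] = Σ_m |m|·P(S_15=m) = 11001130947/1220703125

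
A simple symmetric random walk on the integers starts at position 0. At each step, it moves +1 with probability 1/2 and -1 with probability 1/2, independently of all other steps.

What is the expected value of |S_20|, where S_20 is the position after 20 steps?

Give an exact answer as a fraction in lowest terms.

Answer: 230945/65536

Derivation:
S_20 takes values m ≡ 0 (mod 2) with |m| ≤ 20; P(S_20=m) = C(20,(20+m)/2)/2^20.
Total paths: 2^20 = 1048576
Distribution: P(S=-20)=1/1048576, P(S=-18)=20/1048576, P(S=-16)=190/1048576, P(S=-14)=1140/1048576, P(S=-12)=4845/1048576, P(S=-10)=15504/1048576, P(S=-8)=38760/1048576, P(S=-6)=77520/1048576, P(S=-4)=125970/1048576, P(S=-2)=167960/1048576, P(S=0)=184756/1048576, P(S=2)=167960/1048576, P(S=4)=125970/1048576, P(S=6)=77520/1048576, P(S=8)=38760/1048576, P(S=10)=15504/1048576, P(S=12)=4845/1048576, P(S=14)=1140/1048576, P(S=16)=190/1048576, P(S=18)=20/1048576, P(S=20)=1/1048576
E[|S_20|] = Σ_m |m|·P(S_20=m) = 3695120/1048576 = 230945/65536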